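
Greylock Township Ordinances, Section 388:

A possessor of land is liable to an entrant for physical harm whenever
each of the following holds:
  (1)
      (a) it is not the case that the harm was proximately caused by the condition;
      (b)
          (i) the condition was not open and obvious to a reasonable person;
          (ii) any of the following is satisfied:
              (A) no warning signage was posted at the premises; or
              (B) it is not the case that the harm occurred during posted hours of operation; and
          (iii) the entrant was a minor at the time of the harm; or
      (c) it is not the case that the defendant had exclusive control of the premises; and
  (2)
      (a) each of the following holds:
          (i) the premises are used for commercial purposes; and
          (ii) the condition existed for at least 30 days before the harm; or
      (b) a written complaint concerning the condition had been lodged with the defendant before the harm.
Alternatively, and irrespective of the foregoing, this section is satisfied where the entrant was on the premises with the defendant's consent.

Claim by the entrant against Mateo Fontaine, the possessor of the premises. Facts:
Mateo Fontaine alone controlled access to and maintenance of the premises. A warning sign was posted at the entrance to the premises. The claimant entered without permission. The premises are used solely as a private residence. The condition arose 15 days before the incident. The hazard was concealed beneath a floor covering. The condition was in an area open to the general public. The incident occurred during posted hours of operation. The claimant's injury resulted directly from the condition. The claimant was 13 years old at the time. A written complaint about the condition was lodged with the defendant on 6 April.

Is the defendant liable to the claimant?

(a) not (proximate cause) — not met.
(i) not open/obvious — satisfied.
(A) no signage posted — not satisfied.
(B) not (during posted hours) — not satisfied.
(ii) = F OR F = false.
(iii) entrant a minor — met.
(b) = T AND F AND T = false.
(c) not (exclusive control) — not satisfied.
So (1) is not satisfied (F OR F OR F).
(i) commercial use — not met.
(ii) condition ≥30 days old — not satisfied.
So (a) is not satisfied (F AND F).
(b) complaint lodged — holds.
So (2) is satisfied (F OR T).
Overall: F AND T → false.
Exception (consent to enter) — not satisfied.
Result: main false OR exception false → false.

No — not liable.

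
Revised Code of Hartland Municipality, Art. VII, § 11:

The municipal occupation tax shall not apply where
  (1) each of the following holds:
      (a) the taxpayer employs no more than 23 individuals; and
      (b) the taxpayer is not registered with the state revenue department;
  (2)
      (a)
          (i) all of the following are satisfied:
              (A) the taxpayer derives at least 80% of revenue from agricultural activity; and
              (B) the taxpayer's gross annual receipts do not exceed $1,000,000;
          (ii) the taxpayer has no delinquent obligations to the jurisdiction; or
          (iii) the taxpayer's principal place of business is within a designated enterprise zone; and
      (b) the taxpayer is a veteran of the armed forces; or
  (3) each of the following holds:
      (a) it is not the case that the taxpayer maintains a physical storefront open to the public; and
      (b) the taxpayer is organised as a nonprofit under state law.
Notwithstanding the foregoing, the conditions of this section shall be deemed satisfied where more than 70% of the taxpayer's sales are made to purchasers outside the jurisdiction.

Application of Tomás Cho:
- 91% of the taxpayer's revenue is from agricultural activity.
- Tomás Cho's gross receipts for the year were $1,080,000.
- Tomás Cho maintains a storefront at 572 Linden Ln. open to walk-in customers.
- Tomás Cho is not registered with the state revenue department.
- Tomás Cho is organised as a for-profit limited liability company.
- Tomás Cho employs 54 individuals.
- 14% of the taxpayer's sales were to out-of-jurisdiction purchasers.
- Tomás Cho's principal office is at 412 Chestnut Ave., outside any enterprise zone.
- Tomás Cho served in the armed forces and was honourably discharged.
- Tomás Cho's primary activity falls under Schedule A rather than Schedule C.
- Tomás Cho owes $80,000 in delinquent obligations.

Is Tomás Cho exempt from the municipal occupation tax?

No — not exempt.

(a) ≤ 23 employees — fails.
(b) not (state-registered) — satisfied.
(1) = F AND T = false.
(A) ≥80% agricultural — satisfied.
(B) receipts ≤ $1,000,000 — fails.
(i) = T AND F = false.
(ii) no delinquency — not satisfied.
(iii) in enterprise zone — fails.
(a) = F OR F OR F = false.
(b) veteran — met.
(2) = F AND T = false.
(a) not (has storefront) — fails.
(b) nonprofit — fails.
So (3) is not satisfied (F AND F).
So Overall is not satisfied (F OR F OR F).
Exception (>70% out-of-jur. sales) — not satisfied.
Result: main false OR exception false → false.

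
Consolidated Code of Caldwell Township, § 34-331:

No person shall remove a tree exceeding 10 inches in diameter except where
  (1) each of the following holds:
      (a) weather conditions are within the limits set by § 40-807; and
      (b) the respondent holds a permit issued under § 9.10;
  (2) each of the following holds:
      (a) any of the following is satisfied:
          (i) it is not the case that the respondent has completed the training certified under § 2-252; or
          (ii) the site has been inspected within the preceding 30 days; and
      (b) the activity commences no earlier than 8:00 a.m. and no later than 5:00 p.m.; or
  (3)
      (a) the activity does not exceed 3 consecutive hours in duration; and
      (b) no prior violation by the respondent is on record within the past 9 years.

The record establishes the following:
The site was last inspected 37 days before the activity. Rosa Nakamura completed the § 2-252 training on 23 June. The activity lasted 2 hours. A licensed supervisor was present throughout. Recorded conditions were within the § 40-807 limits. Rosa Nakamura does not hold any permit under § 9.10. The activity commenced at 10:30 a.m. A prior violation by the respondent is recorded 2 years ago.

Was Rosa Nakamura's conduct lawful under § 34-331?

(a) weather ok — met.
(b) holds permit — fails.
(1): T AND F → false.
(i) not (training certified) — fails.
(ii) site inspected — fails.
So (a) is not satisfied (F OR F).
(b) start within hours — holds.
(2): F AND T → false.
(a) ≤ 3 hrs duration — met.
(b) no prior violation — fails.
(3) = T AND F = false.
Overall = F OR F OR F = false.

No — unlawful.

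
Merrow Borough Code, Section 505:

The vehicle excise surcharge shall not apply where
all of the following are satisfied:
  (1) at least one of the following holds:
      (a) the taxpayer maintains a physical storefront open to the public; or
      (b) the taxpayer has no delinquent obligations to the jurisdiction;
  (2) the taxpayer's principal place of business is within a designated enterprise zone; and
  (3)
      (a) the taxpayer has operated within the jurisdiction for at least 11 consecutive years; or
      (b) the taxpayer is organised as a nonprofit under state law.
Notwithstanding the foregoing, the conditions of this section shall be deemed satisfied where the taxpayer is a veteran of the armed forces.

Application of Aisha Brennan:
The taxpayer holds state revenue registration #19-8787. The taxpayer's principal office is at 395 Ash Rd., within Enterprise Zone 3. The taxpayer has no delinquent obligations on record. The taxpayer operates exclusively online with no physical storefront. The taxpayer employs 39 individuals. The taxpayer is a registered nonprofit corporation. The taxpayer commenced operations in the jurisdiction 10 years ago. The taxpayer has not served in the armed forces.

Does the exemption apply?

(a) has storefront — not met.
(b) no delinquency — satisfied.
(1) = F OR T = true.
(2) in enterprise zone — satisfied.
(a) ≥ 11 yrs in jurisdiction — fails.
(b) nonprofit — holds.
(3): F OR T → true.
Overall = T AND T AND T = true.
Exception (veteran) — not satisfied.
Result: main true OR exception false → true.

Yes — exempt.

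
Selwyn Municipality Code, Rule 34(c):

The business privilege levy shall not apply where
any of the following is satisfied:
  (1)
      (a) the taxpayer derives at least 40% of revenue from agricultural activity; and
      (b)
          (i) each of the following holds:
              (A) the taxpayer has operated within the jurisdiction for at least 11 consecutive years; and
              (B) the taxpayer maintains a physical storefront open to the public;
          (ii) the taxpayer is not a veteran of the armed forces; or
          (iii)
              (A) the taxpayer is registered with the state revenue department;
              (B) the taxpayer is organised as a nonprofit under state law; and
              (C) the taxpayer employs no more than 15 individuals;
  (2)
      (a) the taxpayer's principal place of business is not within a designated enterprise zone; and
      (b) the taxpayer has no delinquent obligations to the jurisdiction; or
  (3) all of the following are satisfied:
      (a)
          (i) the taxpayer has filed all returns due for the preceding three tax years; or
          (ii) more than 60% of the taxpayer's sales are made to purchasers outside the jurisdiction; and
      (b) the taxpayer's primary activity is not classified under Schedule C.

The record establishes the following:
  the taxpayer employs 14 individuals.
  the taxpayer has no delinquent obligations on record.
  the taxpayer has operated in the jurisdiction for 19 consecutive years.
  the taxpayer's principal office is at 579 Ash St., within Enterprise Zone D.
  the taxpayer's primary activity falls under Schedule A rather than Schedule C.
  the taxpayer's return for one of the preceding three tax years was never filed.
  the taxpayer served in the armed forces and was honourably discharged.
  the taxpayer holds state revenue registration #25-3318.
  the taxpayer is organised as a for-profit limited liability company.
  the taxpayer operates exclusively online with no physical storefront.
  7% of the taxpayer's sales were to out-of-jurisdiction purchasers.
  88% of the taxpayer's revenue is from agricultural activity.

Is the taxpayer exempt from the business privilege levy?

(a) ≥40% agricultural — met.
(A) ≥ 11 yrs in jurisdiction — met.
(B) has storefront — not satisfied.
So (i) is not satisfied (T AND F).
(ii) not (veteran) — not satisfied.
(A) state-registered — satisfied.
(B) nonprofit — not satisfied.
(C) ≤ 15 employees — holds.
(iii) = T AND F AND T = false.
(b) = F OR F OR F = false.
(1): T AND F → false.
(a) not (in enterprise zone) — fails.
(b) no delinquency — satisfied.
(2): F AND T → false.
(i) returns current — not satisfied.
(ii) >60% out-of-jur. sales — not satisfied.
So (a) is not satisfied (F OR F).
(b) not (Schedule C activity) — satisfied.
So (3) is not satisfied (F AND T).
Overall: F OR F OR F → false.

No — not exempt.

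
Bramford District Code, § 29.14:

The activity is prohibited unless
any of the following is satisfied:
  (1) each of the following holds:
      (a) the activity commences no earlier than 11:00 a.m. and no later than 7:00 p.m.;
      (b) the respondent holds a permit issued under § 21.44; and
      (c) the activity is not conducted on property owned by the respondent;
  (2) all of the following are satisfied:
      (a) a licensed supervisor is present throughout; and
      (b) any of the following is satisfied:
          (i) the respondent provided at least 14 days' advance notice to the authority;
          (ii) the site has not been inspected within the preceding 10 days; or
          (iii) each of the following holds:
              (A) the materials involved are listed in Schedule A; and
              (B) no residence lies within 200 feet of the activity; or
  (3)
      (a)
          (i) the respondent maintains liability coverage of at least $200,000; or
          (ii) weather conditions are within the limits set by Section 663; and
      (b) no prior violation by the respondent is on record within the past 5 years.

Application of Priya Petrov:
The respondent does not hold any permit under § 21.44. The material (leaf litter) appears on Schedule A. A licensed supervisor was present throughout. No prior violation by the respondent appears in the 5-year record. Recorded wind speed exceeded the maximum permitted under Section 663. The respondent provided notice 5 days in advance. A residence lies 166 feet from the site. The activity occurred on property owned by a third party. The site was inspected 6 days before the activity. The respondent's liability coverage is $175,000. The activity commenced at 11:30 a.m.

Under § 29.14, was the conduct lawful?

No — unlawful.

(a) start within hours — holds.
(b) holds permit — not met.
(c) not (own property) — met.
So (1) is not satisfied (T AND F AND T).
(a) supervisor present — met.
(i) ≥14 days' notice — fails.
(ii) not (site inspected) — fails.
(A) Schedule A material — met.
(B) no residence in 200 ft — fails.
(iii) = T AND F = false.
(b): F OR F OR F → false.
(2): T AND F → false.
(i) coverage ≥ $200,000 — not met.
(ii) weather ok — not met.
(a) = F OR F = false.
(b) no prior violation — holds.
(3) = F AND T = false.
Overall = F OR F OR F = false.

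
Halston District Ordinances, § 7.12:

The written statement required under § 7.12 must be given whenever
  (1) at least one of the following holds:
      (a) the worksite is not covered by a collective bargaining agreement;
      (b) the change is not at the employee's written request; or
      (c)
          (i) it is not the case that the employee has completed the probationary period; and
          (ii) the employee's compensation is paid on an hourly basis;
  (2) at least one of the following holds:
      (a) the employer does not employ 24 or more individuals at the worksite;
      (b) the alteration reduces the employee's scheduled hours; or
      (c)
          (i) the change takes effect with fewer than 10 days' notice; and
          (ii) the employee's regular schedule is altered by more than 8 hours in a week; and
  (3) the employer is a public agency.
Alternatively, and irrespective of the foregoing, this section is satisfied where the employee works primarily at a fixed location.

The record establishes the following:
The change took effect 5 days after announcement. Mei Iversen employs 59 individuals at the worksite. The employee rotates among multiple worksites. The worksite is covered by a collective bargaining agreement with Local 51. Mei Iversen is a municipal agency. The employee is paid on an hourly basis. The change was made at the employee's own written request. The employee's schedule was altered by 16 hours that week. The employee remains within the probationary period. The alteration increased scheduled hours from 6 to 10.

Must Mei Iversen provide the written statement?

Yes — required.

(a) no CBA — not satisfied.
(b) not employee-requested — not satisfied.
(i) not (past probation) — met.
(ii) hourly-paid — met.
(c) = T AND T = true.
So (1) is satisfied (F OR F OR T).
(a) not (≥ 24 at site) — not satisfied.
(b) hours reduced — fails.
(i) < 10 days' notice — holds.
(ii) schedule shift > 8h — satisfied.
(c) = T AND T = true.
(2): F OR F OR T → true.
(3) public agency — met.
Overall = T AND T AND T = true.
Exception (fixed location) — not satisfied.
Result: main true OR exception false → true.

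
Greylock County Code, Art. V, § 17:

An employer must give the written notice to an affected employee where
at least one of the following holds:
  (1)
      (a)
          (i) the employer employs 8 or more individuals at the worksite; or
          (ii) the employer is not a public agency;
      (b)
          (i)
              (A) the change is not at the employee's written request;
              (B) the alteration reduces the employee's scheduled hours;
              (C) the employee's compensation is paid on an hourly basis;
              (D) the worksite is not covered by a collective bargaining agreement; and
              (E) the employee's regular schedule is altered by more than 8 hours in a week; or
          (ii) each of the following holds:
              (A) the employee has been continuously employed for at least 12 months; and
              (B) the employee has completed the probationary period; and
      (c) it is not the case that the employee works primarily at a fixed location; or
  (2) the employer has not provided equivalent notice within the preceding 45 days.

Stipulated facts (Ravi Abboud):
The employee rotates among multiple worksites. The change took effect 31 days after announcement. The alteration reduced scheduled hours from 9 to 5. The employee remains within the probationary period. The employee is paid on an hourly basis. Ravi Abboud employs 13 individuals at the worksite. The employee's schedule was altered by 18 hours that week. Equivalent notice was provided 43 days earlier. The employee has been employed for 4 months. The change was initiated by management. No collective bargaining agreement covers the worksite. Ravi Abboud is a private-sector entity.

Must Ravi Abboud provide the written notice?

Yes — required.

(i) ≥ 8 at site — holds.
(ii) not (public agency) — met.
So (a) is satisfied (T OR T).
(A) not employee-requested — holds.
(B) hours reduced — satisfied.
(C) hourly-paid — holds.
(D) no CBA — met.
(E) schedule shift > 8h — holds.
(i) = T AND T AND T AND T AND T = true.
(A) tenure ≥ 12 mo. — not satisfied.
(B) past probation — not satisfied.
So (ii) is not satisfied (F AND F).
So (b) is satisfied (T OR F).
(c) not (fixed location) — holds.
(1): T AND T AND T → true.
(2) no recent notice — not met.
So Overall is satisfied (T OR F).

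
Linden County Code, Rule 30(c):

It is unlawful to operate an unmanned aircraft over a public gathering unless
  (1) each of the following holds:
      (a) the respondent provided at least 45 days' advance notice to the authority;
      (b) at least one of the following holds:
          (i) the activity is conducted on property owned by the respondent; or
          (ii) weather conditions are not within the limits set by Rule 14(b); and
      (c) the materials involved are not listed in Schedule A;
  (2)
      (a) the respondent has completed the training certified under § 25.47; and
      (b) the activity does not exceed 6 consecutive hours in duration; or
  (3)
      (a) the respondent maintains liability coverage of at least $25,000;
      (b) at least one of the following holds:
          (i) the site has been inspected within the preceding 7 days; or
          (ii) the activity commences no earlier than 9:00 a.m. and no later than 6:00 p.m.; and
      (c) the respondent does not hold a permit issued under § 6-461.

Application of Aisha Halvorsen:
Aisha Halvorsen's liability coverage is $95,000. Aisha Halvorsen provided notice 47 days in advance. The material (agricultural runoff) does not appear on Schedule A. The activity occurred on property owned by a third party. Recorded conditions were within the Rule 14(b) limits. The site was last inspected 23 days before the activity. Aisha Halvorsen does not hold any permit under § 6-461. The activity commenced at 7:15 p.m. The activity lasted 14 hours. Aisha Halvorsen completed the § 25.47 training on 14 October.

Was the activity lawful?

(a) ≥45 days' notice — met.
(i) own property — not satisfied.
(ii) not (weather ok) — not satisfied.
So (b) is not satisfied (F OR F).
(c) not (Schedule A material) — holds.
(1) = T AND F AND T = false.
(a) training certified — satisfied.
(b) ≤ 6 hrs duration — not satisfied.
(2) = T AND F = false.
(a) coverage ≥ $25,000 — met.
(i) site inspected — fails.
(ii) start within hours — fails.
(b) = F OR F = false.
(c) not (holds permit) — satisfied.
(3) = T AND F AND T = false.
Overall = F OR F OR F = false.

No — unlawful.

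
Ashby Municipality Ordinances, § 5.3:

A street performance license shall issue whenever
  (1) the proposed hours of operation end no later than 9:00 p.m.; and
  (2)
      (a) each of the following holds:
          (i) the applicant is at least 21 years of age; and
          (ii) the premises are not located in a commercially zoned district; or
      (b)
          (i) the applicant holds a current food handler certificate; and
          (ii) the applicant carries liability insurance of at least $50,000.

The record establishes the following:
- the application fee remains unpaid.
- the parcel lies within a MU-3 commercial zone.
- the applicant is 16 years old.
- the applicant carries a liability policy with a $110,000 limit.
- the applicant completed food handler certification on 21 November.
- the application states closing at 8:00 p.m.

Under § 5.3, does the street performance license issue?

Yes — granted.

(1) closes by 9 p.m. — met.
(i) age ≥ 21 — not satisfied.
(ii) not (commercially zoned) — not met.
(a) = F AND F = false.
(i) food handler cert. — satisfied.
(ii) insurance ≥ $50,000 — satisfied.
(b): T AND T → true.
So (2) is satisfied (F OR T).
Overall: T AND T → true.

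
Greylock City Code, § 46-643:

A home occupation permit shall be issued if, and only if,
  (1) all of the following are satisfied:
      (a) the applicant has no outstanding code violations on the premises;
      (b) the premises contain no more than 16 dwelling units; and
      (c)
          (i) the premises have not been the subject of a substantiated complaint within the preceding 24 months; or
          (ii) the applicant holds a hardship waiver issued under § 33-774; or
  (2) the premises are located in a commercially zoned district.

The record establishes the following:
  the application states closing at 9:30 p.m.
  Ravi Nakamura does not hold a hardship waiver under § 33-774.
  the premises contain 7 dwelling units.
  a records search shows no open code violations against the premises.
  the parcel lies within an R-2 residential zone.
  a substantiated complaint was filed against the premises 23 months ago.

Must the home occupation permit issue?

(a) no code violations — holds.
(b) ≤ 16 units — holds.
(i) no complaint in 24 mo. — fails.
(ii) hardship waiver — not satisfied.
(c) = F OR F = false.
(1): T AND T AND F → false.
(2) commercially zoned — fails.
Overall = F OR F = false.

No — denied.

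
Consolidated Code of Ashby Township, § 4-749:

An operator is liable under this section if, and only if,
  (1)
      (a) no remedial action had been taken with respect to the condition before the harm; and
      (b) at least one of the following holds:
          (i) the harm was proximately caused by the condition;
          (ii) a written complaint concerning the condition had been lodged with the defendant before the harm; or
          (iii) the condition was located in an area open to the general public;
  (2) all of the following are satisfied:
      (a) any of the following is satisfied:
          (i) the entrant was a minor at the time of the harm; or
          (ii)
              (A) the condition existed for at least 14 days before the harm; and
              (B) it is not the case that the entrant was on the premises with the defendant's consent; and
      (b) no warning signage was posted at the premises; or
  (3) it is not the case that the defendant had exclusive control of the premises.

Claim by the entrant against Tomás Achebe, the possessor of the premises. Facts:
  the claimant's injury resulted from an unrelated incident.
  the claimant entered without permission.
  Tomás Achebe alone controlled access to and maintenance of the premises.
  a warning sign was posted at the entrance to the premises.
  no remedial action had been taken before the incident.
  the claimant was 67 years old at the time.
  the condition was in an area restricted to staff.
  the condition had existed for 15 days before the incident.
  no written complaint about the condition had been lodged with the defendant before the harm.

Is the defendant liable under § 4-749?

No — not liable.

(a) no remedial action — holds.
(i) proximate cause — fails.
(ii) complaint lodged — not met.
(iii) public area — not met.
(b) = F OR F OR F = false.
(1) = T AND F = false.
(i) entrant a minor — not met.
(A) condition ≥14 days old — met.
(B) not (consent to enter) — met.
(ii) = T AND T = true.
(a) = F OR T = true.
(b) no signage posted — not satisfied.
(2) = T AND F = false.
(3) not (exclusive control) — not satisfied.
Overall = F OR F OR F = false.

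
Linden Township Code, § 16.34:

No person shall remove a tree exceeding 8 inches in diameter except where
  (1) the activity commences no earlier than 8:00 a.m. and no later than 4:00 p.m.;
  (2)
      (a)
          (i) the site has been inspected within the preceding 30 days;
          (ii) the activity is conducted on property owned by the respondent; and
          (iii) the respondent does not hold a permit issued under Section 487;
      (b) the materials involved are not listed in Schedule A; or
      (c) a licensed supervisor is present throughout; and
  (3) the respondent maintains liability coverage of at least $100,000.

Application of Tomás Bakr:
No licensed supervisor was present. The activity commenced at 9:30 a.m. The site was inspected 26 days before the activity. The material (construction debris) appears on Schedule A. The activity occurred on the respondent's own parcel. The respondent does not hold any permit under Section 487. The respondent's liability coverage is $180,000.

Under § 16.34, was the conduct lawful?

Yes — lawful.

(1) start within hours — holds.
(i) site inspected — holds.
(ii) own property — satisfied.
(iii) not (holds permit) — holds.
So (a) is satisfied (T AND T AND T).
(b) not (Schedule A material) — fails.
(c) supervisor present — not met.
So (2) is satisfied (T OR F OR F).
(3) coverage ≥ $100,000 — holds.
So Overall is satisfied (T AND T AND T).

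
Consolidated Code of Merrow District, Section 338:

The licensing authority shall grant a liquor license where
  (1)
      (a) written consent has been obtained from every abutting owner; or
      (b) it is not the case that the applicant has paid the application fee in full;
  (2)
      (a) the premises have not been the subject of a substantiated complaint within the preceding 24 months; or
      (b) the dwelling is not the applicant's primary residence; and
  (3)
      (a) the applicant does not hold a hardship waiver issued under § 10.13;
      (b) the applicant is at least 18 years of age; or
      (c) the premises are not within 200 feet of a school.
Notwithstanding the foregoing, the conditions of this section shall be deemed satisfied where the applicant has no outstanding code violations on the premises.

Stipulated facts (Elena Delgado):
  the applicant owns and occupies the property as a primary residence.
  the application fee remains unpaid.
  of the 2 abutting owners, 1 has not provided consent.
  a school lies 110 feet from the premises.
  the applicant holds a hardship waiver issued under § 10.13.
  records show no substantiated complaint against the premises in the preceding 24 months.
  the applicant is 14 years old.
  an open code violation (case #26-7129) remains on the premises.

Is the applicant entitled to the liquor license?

No — denied.

(a) all abutters consent — fails.
(b) not (fee paid) — holds.
So (1) is satisfied (F OR T).
(a) no complaint in 24 mo. — holds.
(b) not (primary residence) — fails.
(2): T OR F → true.
(a) not (hardship waiver) — fails.
(b) age ≥ 18 — not met.
(c) ≥200 ft from school — fails.
So (3) is not satisfied (F OR F OR F).
Overall = T AND T AND F = false.
Exception (no code violations) — not satisfied.
Result: main false OR exception false → false.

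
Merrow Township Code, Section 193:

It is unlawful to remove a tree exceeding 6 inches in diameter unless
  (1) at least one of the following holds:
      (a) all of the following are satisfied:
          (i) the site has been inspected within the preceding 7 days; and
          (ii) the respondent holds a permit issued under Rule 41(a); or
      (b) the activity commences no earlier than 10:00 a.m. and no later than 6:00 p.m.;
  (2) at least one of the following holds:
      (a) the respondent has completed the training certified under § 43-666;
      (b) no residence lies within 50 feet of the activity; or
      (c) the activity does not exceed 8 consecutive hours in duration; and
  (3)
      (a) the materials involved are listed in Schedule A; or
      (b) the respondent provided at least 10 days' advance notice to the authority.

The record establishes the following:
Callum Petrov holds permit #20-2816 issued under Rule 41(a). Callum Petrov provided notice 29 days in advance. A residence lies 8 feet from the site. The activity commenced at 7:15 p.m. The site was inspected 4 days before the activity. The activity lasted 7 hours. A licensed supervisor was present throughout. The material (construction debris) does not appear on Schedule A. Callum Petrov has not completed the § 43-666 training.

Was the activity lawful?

Yes — lawful.

(i) site inspected — satisfied.
(ii) holds permit — holds.
So (a) is satisfied (T AND T).
(b) start within hours — fails.
So (1) is satisfied (T OR F).
(a) training certified — fails.
(b) no residence in 50 ft — not satisfied.
(c) ≤ 8 hrs duration — holds.
(2) = F OR F OR T = true.
(a) Schedule A material — fails.
(b) ≥10 days' notice — met.
(3): F OR T → true.
Overall = T AND T AND T = true.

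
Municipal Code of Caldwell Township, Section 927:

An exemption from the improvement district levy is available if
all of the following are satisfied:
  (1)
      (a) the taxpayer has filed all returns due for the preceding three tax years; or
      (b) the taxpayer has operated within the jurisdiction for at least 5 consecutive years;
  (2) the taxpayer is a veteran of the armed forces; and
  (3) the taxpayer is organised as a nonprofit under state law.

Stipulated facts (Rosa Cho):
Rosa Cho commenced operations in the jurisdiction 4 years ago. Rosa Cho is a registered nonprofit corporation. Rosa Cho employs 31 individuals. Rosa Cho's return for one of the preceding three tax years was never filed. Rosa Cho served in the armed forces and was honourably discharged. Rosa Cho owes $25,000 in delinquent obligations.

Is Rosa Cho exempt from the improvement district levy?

No — not exempt.

(a) returns current — not met.
(b) ≥ 5 yrs in jurisdiction — not satisfied.
(1): F OR F → false.
(2) veteran — satisfied.
(3) nonprofit — met.
So Overall is not satisfied (F AND T AND T).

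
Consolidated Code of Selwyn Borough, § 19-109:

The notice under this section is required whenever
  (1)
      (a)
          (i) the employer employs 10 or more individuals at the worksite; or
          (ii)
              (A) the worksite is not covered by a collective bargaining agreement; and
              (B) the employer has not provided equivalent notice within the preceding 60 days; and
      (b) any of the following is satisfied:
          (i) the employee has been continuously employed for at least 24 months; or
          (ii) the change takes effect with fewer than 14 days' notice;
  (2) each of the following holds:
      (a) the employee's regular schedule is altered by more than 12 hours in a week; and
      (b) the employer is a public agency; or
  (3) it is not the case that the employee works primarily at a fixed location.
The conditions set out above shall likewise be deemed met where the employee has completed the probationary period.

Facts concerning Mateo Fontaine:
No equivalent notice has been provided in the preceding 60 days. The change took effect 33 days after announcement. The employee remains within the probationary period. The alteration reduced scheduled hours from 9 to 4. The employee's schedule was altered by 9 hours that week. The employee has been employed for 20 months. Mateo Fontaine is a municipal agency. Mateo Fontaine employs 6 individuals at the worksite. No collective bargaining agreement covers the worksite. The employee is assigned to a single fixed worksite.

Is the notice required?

No — not required.

(i) ≥ 10 at site — not met.
(A) no CBA — satisfied.
(B) no recent notice — holds.
So (ii) is satisfied (T AND T).
(a): F OR T → true.
(i) tenure ≥ 24 mo. — not satisfied.
(ii) < 14 days' notice — not satisfied.
So (b) is not satisfied (F OR F).
So (1) is not satisfied (T AND F).
(a) schedule shift > 12h — not satisfied.
(b) public agency — satisfied.
So (2) is not satisfied (F AND T).
(3) not (fixed location) — fails.
Overall: F OR F OR F → false.
Exception (past probation) — not satisfied.
Result: main false OR exception false → false.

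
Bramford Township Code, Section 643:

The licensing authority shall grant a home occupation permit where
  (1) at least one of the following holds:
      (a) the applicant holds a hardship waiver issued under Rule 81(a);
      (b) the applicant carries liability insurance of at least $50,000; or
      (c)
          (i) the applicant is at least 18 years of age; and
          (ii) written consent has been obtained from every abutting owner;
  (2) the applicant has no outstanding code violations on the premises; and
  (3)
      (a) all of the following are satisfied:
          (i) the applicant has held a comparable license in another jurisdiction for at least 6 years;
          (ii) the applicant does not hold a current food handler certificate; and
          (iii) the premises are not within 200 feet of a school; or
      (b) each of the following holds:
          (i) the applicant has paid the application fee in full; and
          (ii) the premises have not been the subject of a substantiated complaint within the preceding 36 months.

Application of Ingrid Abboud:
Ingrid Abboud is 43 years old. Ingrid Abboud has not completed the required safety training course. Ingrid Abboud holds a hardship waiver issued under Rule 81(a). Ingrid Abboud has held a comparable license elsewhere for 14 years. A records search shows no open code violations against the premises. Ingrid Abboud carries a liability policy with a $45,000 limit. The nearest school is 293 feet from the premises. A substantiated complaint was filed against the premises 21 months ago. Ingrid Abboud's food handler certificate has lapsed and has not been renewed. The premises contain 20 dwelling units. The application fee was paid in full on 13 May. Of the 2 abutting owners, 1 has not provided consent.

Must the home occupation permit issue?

(a) hardship waiver — satisfied.
(b) insurance ≥ $50,000 — not satisfied.
(i) age ≥ 18 — met.
(ii) all abutters consent — not met.
(c) = T AND F = false.
So (1) is satisfied (T OR F OR F).
(2) no code violations — holds.
(i) prior license ≥ 6 yr — met.
(ii) not (food handler cert.) — holds.
(iii) ≥200 ft from school — holds.
(a) = T AND T AND T = true.
(i) fee paid — met.
(ii) no complaint in 36 mo. — fails.
So (b) is not satisfied (T AND F).
So (3) is satisfied (T OR F).
Overall: T AND T AND T → true.

Yes — granted.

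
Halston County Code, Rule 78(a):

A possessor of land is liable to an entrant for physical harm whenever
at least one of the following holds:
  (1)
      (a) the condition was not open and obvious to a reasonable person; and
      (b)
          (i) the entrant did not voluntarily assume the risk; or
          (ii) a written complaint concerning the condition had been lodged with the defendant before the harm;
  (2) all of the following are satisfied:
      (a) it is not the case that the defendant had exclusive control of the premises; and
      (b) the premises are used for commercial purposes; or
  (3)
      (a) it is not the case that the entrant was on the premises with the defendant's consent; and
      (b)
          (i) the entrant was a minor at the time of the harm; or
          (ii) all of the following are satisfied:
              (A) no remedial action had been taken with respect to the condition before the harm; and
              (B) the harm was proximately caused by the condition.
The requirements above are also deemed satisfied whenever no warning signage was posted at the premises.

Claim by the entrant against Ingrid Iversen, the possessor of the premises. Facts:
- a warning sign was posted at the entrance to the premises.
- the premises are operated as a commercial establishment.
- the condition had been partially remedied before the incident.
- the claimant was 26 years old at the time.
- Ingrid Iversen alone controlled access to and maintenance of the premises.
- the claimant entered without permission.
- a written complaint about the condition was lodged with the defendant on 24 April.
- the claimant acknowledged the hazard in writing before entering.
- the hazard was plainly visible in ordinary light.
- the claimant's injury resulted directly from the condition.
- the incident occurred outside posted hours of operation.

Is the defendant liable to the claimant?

No — not liable.

(a) not open/obvious — fails.
(i) no assumed risk — not satisfied.
(ii) complaint lodged — met.
(b): F OR T → true.
So (1) is not satisfied (F AND T).
(a) not (exclusive control) — fails.
(b) commercial use — satisfied.
(2) = F AND T = false.
(a) not (consent to enter) — met.
(i) entrant a minor — not satisfied.
(A) no remedial action — not met.
(B) proximate cause — holds.
(ii): F AND T → false.
(b): F OR F → false.
So (3) is not satisfied (T AND F).
Overall: F OR F OR F → false.
Exception (no signage posted) — not satisfied.
Result: main false OR exception false → false.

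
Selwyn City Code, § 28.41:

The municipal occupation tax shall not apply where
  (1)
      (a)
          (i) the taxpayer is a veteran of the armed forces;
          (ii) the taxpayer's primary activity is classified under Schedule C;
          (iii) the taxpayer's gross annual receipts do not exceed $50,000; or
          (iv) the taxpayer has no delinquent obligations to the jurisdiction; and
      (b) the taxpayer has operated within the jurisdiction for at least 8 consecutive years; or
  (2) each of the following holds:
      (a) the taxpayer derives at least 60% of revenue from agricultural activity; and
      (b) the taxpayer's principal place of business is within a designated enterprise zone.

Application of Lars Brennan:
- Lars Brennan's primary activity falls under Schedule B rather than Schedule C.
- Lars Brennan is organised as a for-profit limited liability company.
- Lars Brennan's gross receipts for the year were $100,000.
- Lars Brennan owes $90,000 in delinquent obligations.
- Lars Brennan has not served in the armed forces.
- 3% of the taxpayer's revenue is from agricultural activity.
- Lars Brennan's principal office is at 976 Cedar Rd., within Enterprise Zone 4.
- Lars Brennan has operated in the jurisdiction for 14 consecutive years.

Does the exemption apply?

(i) veteran — fails.
(ii) Schedule C activity — fails.
(iii) receipts ≤ $50,000 — not met.
(iv) no delinquency — not satisfied.
(a) = F OR F OR F OR F = false.
(b) ≥ 8 yrs in jurisdiction — satisfied.
(1): F AND T → false.
(a) ≥60% agricultural — fails.
(b) in enterprise zone — holds.
(2): F AND T → false.
So Overall is not satisfied (F OR F).

No — not exempt.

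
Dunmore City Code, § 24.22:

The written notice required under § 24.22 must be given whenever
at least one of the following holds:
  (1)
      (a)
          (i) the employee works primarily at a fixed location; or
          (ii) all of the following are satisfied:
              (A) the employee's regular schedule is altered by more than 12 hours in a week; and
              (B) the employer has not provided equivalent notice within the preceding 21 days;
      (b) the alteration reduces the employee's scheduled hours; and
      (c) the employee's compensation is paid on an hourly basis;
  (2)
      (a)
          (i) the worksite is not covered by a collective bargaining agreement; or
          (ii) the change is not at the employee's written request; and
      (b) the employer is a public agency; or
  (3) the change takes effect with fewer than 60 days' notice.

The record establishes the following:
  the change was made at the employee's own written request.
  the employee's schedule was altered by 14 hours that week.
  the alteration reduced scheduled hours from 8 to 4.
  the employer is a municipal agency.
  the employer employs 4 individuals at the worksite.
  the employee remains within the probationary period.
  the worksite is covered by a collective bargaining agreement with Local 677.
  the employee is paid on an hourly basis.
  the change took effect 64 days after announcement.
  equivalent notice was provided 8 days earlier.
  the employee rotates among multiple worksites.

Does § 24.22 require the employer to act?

No — not required.

(i) fixed location — fails.
(A) schedule shift > 12h — holds.
(B) no recent notice — not satisfied.
(ii): T AND F → false.
So (a) is not satisfied (F OR F).
(b) hours reduced — met.
(c) hourly-paid — holds.
(1): F AND T AND T → false.
(i) no CBA — not satisfied.
(ii) not employee-requested — not met.
(a): F OR F → false.
(b) public agency — satisfied.
So (2) is not satisfied (F AND T).
(3) < 60 days' notice — not met.
Overall: F OR F OR F → false.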